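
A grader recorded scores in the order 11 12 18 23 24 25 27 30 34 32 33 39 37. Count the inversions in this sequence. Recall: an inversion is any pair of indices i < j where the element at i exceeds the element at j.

3 out-of-order pairs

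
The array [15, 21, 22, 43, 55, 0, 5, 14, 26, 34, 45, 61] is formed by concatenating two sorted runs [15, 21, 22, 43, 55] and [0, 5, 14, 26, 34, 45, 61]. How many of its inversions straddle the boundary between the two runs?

20 split inversions

Count, for every r in R, how many entries of L exceed r:
r = 0: 15, 21, 22, 43, 55 → 5
r = 5: 15, 21, 22, 43, 55 → 5
r = 14: 15, 21, 22, 43, 55 → 5
r = 26: 43, 55 → 2
r = 34: 43, 55 → 2
r = 45: 55 → 1
r = 61: none → 0
Cross-inversions: 5 + 5 + 5 + 2 + 2 + 1 + 0 = 20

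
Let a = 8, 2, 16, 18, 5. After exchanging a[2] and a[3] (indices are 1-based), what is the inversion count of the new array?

Inversions: 5

Positions 2 and 3 hold 2 and 16; after swapping, the array is [8, 16, 2, 18, 5].
Count, for each position, how many later elements it exceeds:
8 → 2, 5 → 2
16 → 2, 5 → 2
2 → none → 0
18 → 5 → 1
5 → none → 0
Sum: 2 + 2 + 0 + 1 + 0 = 5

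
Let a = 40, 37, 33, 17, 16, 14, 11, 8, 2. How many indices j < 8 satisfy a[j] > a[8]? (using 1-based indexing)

7

The element at index 8 is 8.
Elements before it: 40, 37, 33, 17, 16, 14, 11
Those larger than 8: 40, 37, 33, 17, 16, 14, 11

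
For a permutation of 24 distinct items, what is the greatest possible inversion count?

The maximum occurs when the array is in strictly decreasing order: every one of the C(24, 2) pairs is inverted.
C(24, 2) = 24·23/2 = 276

276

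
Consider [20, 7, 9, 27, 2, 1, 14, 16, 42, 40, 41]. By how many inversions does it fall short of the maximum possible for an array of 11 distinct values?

Maximum inversions for 11 distinct elements is C(11, 2) = 11·10/2 = 55.
Current inversions — for each element, count later smaller elements:
20: 6
7: 2
9: 2
27: 4
2: 1
1: 0
14: 0
16: 0
42: 2
40: 0
41: 0
Current total: 6 + 2 + 2 + 4 + 1 + 0 + 0 + 0 + 2 + 0 + 0 = 17
Shortfall: 55 − 17 = 38

38 inversions short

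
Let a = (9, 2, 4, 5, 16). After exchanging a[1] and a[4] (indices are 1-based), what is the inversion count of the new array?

2 inversions

Positions 1 and 4 hold 9 and 5; after swapping, the array is [5, 2, 4, 9, 16].
Sweep left to right; for each value list the smaller values that follow it:
5 → 2, 4 → 2
2 → none → 0
4 → none → 0
9 → none → 0
16 → none → 0
Sum: 2 + 0 + 0 + 0 + 0 = 2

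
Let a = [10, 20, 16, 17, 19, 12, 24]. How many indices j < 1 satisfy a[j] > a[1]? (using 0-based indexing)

The element at index 1 is 20.
Elements before it: 10
None of them are larger than 20.

0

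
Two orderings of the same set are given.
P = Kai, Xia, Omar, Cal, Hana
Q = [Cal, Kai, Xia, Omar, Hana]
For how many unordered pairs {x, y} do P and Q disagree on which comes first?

3

Assign each item its position (1..5) in the first ordering, then rewrite the second ordering as that position sequence:
positions: Kai→1, Xia→2, Omar→3, Cal→4, Hana→5
second ordering as positions: [4, 1, 2, 3, 5]
Discordant pairs = inversions in this position sequence.
4: 1, 2, 3 → 3
1: 0
2: 0
3: 0
5: 0
Total: 3 + 0 + 0 + 0 + 0 = 3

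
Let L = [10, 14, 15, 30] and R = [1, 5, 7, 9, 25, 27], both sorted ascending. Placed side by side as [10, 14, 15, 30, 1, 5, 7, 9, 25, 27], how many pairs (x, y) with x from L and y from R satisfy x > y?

18 split inversions

Take each right-half value and tally the left-half values above it:
r = 1: 10, 14, 15, 30 → 4
r = 5: 10, 14, 15, 30 → 4
r = 7: 10, 14, 15, 30 → 4
r = 9: 10, 14, 15, 30 → 4
r = 25: 30 → 1
r = 27: 30 → 1
Cross-inversions: 4 + 4 + 4 + 4 + 1 + 1 = 18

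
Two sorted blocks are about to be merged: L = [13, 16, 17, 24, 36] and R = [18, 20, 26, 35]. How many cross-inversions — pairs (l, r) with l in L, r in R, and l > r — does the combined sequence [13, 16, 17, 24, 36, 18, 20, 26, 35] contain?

For each element r of the right run, count left-run elements greater than r:
r = 18: 24, 36 → 2
r = 20: 24, 36 → 2
r = 26: 36 → 1
r = 35: 36 → 1
Cross-inversions: 2 + 2 + 1 + 1 = 6

There are 6 split inversions.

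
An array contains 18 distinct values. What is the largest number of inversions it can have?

153

The maximum occurs when the array is in strictly decreasing order: every one of the C(18, 2) pairs is inverted.
C(18, 2) = 18·17/2 = 153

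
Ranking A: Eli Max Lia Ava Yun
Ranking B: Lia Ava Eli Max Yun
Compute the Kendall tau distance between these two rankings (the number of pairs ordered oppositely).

Assign each item its position (1..5) in the first ordering, then rewrite the second ordering as that position sequence:
positions: Eli→1, Max→2, Lia→3, Ava→4, Yun→5
second ordering as positions: [3, 4, 1, 2, 5]
Discordant pairs = inversions in this position sequence.
3: 1, 2 → 2
4: 1, 2 → 2
1: 0
2: 0
5: 0
Total: 2 + 2 + 0 + 0 + 0 = 4

Discordant pairs: 4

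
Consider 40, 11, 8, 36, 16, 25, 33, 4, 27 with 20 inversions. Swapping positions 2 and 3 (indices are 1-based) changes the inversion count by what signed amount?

-1

Positions 2 and 3 hold 11 and 8; after swapping, the array is [40, 8, 11, 36, 16, 25, 33, 4, 27].
Count, for each position, how many later elements it exceeds:
40 → 8, 11, 36, 16, 25, 33, 4, 27 → 8
8 → 4 → 1
11 → 4 → 1
36 → 16, 25, 33, 4, 27 → 5
16 → 4 → 1
25 → 4 → 1
33 → 4, 27 → 2
4 → none → 0
27 → none → 0
Sum: 8 + 1 + 1 + 5 + 1 + 1 + 2 + 0 + 0 = 19
Change: 19 − 20 = -1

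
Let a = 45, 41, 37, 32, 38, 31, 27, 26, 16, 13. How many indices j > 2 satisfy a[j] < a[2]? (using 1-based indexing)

The element at index 2 is 41.
Elements after it: 37, 32, 38, 31, 27, 26, 16, 13
Those smaller than 41: 37, 32, 38, 31, 27, 26, 16, 13

8 such elements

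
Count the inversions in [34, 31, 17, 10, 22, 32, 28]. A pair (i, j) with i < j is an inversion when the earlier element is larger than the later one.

12 out-of-order pairs

Out-of-order index pairs (1-indexed):
(1,2): 34 > 31
(1,3): 34 > 17
(1,4): 34 > 10
(1,5): 34 > 22
(1,6): 34 > 32
(1,7): 34 > 28
(2,3): 31 > 17
(2,4): 31 > 10
(2,5): 31 > 22
(2,7): 31 > 28
(3,4): 17 > 10
(6,7): 32 > 28
That's 12 pairs.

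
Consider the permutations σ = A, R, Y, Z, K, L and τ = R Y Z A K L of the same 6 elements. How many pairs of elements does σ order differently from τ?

3

Assign each item its position (1..6) in the first ordering, then rewrite the second ordering as that position sequence:
positions: A→1, R→2, Y→3, Z→4, K→5, L→6
second ordering as positions: [2, 3, 4, 1, 5, 6]
Discordant pairs = inversions in this position sequence.
2: 1 → 1
3: 1 → 1
4: 1 → 1
1: 0
5: 0
6: 0
Total: 1 + 1 + 1 + 0 + 0 + 0 = 3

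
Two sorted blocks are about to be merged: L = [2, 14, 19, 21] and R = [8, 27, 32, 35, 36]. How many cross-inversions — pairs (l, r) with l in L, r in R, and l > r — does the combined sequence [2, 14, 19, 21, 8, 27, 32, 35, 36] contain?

3

For each element r of the right run, count left-run elements greater than r:
r = 8: 14, 19, 21 → 3
r = 27: none → 0
r = 32: none → 0
r = 35: none → 0
r = 36: none → 0
Cross-inversions: 3 + 0 + 0 + 0 + 0 = 3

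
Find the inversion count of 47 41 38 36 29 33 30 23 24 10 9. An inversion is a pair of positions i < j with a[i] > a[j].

52 inversions

Element-by-element contributions:
47: 10
41: 9
38: 8
36: 7
29: 4
33: 5
30: 4
23: 2
24: 2
10: 1
9: 0
Sum: 10 + 9 + 8 + 7 + 4 + 5 + 4 + 2 + 2 + 1 + 0 = 52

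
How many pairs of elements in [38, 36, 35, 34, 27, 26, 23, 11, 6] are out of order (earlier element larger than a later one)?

36

Count, for each position, how many later elements it exceeds:
38: 8
36: 7
35: 6
34: 5
27: 4
26: 3
23: 2
11: 1
6: 0
Sum: 8 + 7 + 6 + 5 + 4 + 3 + 2 + 1 + 0 = 36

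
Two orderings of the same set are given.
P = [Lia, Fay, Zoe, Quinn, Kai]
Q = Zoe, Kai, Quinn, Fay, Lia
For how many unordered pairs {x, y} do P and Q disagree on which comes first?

8

Assign each item its position (1..5) in the first ordering, then rewrite the second ordering as that position sequence:
positions: Lia→1, Fay→2, Zoe→3, Quinn→4, Kai→5
second ordering as positions: [3, 5, 4, 2, 1]
Discordant pairs = inversions in this position sequence.
3: 2, 1 → 2
5: 4, 2, 1 → 3
4: 2, 1 → 2
2: 1 → 1
1: 0
Total: 2 + 3 + 2 + 1 + 0 = 8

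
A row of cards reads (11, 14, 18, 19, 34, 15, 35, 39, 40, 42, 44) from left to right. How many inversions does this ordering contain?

3

For each element, count later entries that are smaller:
11: 0
14: 0
18: 1
19: 1
34: 1
15: 0
35: 0
39: 0
40: 0
42: 0
44: 0
Sum: 0 + 0 + 1 + 1 + 1 + 0 + 0 + 0 + 0 + 0 + 0 = 3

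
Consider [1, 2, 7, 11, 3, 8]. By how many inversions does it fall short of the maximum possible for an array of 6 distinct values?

12 inversions short

Maximum inversions for 6 distinct elements is C(6, 2) = 6·5/2 = 15.
Current inversions — for each element, count later smaller elements:
1: 0
2: 0
7: 1
11: 2
3: 0
8: 0
Current total: 0 + 0 + 1 + 2 + 0 + 0 = 3
Shortfall: 15 − 3 = 12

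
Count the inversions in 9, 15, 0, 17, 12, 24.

Out-of-order pairs: 4

Element-by-element contributions:
9: 1
15: 2
0: 0
17: 1
12: 0
24: 0
Sum: 1 + 2 + 0 + 1 + 0 + 0 = 4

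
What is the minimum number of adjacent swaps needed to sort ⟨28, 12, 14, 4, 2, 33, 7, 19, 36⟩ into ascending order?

Adjacent swaps: 15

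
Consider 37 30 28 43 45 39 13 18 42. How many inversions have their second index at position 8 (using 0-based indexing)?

2 such elements

The element at index 8 is 42.
Elements before it: 37, 30, 28, 43, 45, 39, 13, 18
Those larger than 42: 43, 45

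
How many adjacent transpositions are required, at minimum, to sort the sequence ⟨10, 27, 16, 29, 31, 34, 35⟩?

There is 1 swap.

The minimum number of adjacent swaps to sort an array equals its inversion count, since every such swap removes exactly one inversion.
Count inversions — for each element, later elements that are smaller:
10: none → 0
27: 16 → 1
16: none → 0
29: none → 0
31: none → 0
34: none → 0
35: none → 0
Total inversions: 0 + 1 + 0 + 0 + 0 + 0 + 0 = 1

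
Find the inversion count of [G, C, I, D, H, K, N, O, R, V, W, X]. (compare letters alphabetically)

4

Element-by-element contributions:
G → C, D → 2
C → none → 0
I → D, H → 2
D → none → 0
H → none → 0
K → none → 0
N → none → 0
O → none → 0
R → none → 0
V → none → 0
W → none → 0
X → none → 0
Sum: 2 + 0 + 2 + 0 + 0 + 0 + 0 + 0 + 0 + 0 + 0 + 0 = 4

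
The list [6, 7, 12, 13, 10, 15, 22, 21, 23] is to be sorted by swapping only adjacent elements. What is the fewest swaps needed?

The minimum number of adjacent swaps to sort an array equals its inversion count, since every such swap removes exactly one inversion.
Count inversions — for each element, later elements that are smaller:
6: none → 0
7: none → 0
12: 10 → 1
13: 10 → 1
10: none → 0
15: none → 0
22: 21 → 1
21: none → 0
23: none → 0
Total inversions: 0 + 0 + 1 + 1 + 0 + 0 + 1 + 0 + 0 = 3

3 swaps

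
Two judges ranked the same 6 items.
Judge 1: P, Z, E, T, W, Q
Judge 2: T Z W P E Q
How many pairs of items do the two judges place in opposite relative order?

6 discordant pairs

Assign each item its position (1..6) in the first ordering, then rewrite the second ordering as that position sequence:
positions: P→1, Z→2, E→3, T→4, W→5, Q→6
second ordering as positions: [4, 2, 5, 1, 3, 6]
Discordant pairs = inversions in this position sequence.
4: 2, 1, 3 → 3
2: 1 → 1
5: 1, 3 → 2
1: 0
3: 0
6: 0
Total: 3 + 1 + 2 + 0 + 0 + 0 = 6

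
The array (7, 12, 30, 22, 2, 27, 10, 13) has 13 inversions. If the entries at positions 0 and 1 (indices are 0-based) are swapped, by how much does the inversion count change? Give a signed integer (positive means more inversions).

+1

Positions 0 and 1 hold 7 and 12; after swapping, the array is [12, 7, 30, 22, 2, 27, 10, 13].
Sweep left to right; for each value list the smaller values that follow it:
12 → 7, 2, 10 → 3
7 → 2 → 1
30 → 22, 2, 27, 10, 13 → 5
22 → 2, 10, 13 → 3
2 → none → 0
27 → 10, 13 → 2
10 → none → 0
13 → none → 0
Sum: 3 + 1 + 5 + 3 + 0 + 2 + 0 + 0 = 14
Change: 14 − 13 = +1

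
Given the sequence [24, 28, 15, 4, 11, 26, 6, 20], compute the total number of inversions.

Element-by-element contributions:
24: 5
28: 6
15: 3
4: 0
11: 1
26: 2
6: 0
20: 0
Sum: 5 + 6 + 3 + 0 + 1 + 2 + 0 + 0 = 17

17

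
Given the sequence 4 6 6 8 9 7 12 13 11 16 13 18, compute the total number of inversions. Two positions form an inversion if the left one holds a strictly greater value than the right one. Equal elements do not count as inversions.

5

Count, for each position, how many later elements it exceeds:
4 → none → 0
6 → none → 0
6 → none → 0
8 → 7 → 1
9 → 7 → 1
7 → none → 0
12 → 11 → 1
13 → 11 → 1
11 → none → 0
16 → 13 → 1
13 → none → 0
18 → none → 0
Sum: 0 + 0 + 0 + 1 + 1 + 0 + 1 + 1 + 0 + 1 + 0 + 0 = 5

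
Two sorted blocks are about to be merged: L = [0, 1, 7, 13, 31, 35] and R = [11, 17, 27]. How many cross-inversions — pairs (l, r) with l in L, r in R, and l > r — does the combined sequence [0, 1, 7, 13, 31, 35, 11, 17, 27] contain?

Take each right-half value and tally the left-half values above it:
r = 11: 13, 31, 35 → 3
r = 17: 31, 35 → 2
r = 27: 31, 35 → 2
Cross-inversions: 3 + 2 + 2 = 7

7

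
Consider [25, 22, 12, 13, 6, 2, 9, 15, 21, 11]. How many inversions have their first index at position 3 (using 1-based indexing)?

4

The element at index 3 is 12.
Elements after it: 13, 6, 2, 9, 15, 21, 11
Those smaller than 12: 6, 2, 9, 11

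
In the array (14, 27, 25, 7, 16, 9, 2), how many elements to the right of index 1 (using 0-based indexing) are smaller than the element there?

5 such elements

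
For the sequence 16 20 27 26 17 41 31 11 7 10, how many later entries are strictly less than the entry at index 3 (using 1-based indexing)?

5

The element at index 3 is 27.
Elements after it: 26, 17, 41, 31, 11, 7, 10
Those smaller than 27: 26, 17, 11, 7, 10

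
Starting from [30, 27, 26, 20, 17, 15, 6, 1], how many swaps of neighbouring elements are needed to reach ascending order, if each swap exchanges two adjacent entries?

Swaps: 28

The minimum number of adjacent swaps to sort an array equals its inversion count, since every such swap removes exactly one inversion.
Count inversions — for each element, later elements that are smaller:
30: 27, 26, 20, 17, 15, 6, 1 → 7
27: 26, 20, 17, 15, 6, 1 → 6
26: 20, 17, 15, 6, 1 → 5
20: 17, 15, 6, 1 → 4
17: 15, 6, 1 → 3
15: 6, 1 → 2
6: 1 → 1
1: none → 0
Total inversions: 7 + 6 + 5 + 4 + 3 + 2 + 1 + 0 = 28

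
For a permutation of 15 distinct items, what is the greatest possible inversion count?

There are 105 inversions.

The maximum occurs when the array is in strictly decreasing order: every one of the C(15, 2) pairs is inverted.
C(15, 2) = 15·14/2 = 105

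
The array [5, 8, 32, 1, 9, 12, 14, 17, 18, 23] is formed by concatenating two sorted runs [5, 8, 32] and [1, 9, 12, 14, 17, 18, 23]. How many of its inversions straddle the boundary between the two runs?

9

Count, for every r in R, how many entries of L exceed r:
r = 1: 5, 8, 32 → 3
r = 9: 32 → 1
r = 12: 32 → 1
r = 14: 32 → 1
r = 17: 32 → 1
r = 18: 32 → 1
r = 23: 32 → 1
Cross-inversions: 3 + 1 + 1 + 1 + 1 + 1 + 1 = 9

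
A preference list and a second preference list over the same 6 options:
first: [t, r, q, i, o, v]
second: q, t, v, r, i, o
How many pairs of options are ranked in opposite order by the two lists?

5 pairs

Assign each item its position (1..6) in the first ordering, then rewrite the second ordering as that position sequence:
positions: t→1, r→2, q→3, i→4, o→5, v→6
second ordering as positions: [3, 1, 6, 2, 4, 5]
Discordant pairs = inversions in this position sequence.
3: 1, 2 → 2
1: 0
6: 2, 4, 5 → 3
2: 0
4: 0
5: 0
Total: 2 + 0 + 3 + 0 + 0 + 0 = 5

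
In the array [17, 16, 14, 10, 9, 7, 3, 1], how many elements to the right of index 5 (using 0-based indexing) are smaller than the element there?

2

The element at index 5 is 7.
Elements after it: 3, 1
Those smaller than 7: 3, 1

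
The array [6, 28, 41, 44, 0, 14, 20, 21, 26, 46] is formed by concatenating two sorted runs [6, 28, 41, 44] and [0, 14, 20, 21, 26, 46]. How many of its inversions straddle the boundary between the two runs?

Split inversions: 16

For each element r of the right run, count left-run elements greater than r:
r = 0: 6, 28, 41, 44 → 4
r = 14: 28, 41, 44 → 3
r = 20: 28, 41, 44 → 3
r = 21: 28, 41, 44 → 3
r = 26: 28, 41, 44 → 3
r = 46: none → 0
Cross-inversions: 4 + 3 + 3 + 3 + 3 + 0 = 16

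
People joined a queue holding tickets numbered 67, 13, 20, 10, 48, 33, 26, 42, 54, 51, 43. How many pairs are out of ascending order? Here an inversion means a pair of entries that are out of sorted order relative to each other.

Count, for each position, how many later elements it exceeds:
67 → 13, 20, 10, 48, 33, 26, 42, 54, 51, 43 → 10
13 → 10 → 1
20 → 10 → 1
10 → none → 0
48 → 33, 26, 42, 43 → 4
33 → 26 → 1
26 → none → 0
42 → none → 0
54 → 51, 43 → 2
51 → 43 → 1
43 → none → 0
Sum: 10 + 1 + 1 + 0 + 4 + 1 + 0 + 0 + 2 + 1 + 0 = 20

20 inversions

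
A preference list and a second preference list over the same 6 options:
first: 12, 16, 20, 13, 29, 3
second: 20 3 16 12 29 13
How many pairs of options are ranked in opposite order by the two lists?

8

Assign each item its position (1..6) in the first ordering, then rewrite the second ordering as that position sequence:
positions: 12→1, 16→2, 20→3, 13→4, 29→5, 3→6
second ordering as positions: [3, 6, 2, 1, 5, 4]
Discordant pairs = inversions in this position sequence.
3: 2, 1 → 2
6: 2, 1, 5, 4 → 4
2: 1 → 1
1: 0
5: 4 → 1
4: 0
Total: 2 + 4 + 1 + 0 + 1 + 0 = 8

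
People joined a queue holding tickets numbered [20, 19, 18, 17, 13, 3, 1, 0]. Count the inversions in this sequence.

For each element, count later entries that are smaller:
20: 7
19: 6
18: 5
17: 4
13: 3
3: 2
1: 1
0: 0
Sum: 7 + 6 + 5 + 4 + 3 + 2 + 1 + 0 = 28

Inversions: 28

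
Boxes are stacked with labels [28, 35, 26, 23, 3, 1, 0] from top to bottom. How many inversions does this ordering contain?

There are 20 out-of-order pairs.

Count, for each position, how many later elements it exceeds:
28: 5
35: 5
26: 4
23: 3
3: 2
1: 1
0: 0
Sum: 5 + 5 + 4 + 3 + 2 + 1 + 0 = 20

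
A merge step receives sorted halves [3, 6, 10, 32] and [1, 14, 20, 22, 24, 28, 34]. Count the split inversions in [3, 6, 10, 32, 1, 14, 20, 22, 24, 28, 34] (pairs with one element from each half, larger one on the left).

9

For each element r of the right run, count left-run elements greater than r:
r = 1: 3, 6, 10, 32 → 4
r = 14: 32 → 1
r = 20: 32 → 1
r = 22: 32 → 1
r = 24: 32 → 1
r = 28: 32 → 1
r = 34: none → 0
Cross-inversions: 4 + 1 + 1 + 1 + 1 + 1 + 0 = 9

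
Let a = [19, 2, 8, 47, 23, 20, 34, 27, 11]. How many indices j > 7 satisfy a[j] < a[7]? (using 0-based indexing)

1

The element at index 7 is 27.
Elements after it: 11
Those smaller than 27: 11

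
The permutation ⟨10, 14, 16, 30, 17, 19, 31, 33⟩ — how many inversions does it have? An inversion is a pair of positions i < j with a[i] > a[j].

2 inversions

For each element, count later entries that are smaller:
10: 0
14: 0
16: 0
30: 2
17: 0
19: 0
31: 0
33: 0
Sum: 0 + 0 + 0 + 2 + 0 + 0 + 0 + 0 = 2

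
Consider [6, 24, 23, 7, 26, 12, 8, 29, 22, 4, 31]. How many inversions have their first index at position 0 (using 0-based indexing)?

The element at index 0 is 6.
Elements after it: 24, 23, 7, 26, 12, 8, 29, 22, 4, 31
Those smaller than 6: 4

1 such element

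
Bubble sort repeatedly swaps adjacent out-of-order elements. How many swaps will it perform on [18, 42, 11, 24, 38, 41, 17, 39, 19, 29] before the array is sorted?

The minimum number of adjacent swaps to sort an array equals its inversion count, since every such swap removes exactly one inversion.
Count inversions — for each element, later elements that are smaller:
18: 11, 17 → 2
42: 11, 24, 38, 41, 17, 39, 19, 29 → 8
11: none → 0
24: 17, 19 → 2
38: 17, 19, 29 → 3
41: 17, 39, 19, 29 → 4
17: none → 0
39: 19, 29 → 2
19: none → 0
29: none → 0
Total inversions: 2 + 8 + 0 + 2 + 3 + 4 + 0 + 2 + 0 + 0 = 21

21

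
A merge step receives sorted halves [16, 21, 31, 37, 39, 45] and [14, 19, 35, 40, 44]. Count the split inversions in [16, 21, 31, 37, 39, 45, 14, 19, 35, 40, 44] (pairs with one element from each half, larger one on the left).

There are 16 split inversions.

For each element r of the right run, count left-run elements greater than r:
r = 14: 16, 21, 31, 37, 39, 45 → 6
r = 19: 21, 31, 37, 39, 45 → 5
r = 35: 37, 39, 45 → 3
r = 40: 45 → 1
r = 44: 45 → 1
Cross-inversions: 6 + 5 + 3 + 1 + 1 = 16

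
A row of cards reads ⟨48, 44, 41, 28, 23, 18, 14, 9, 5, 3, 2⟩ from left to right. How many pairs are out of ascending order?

55

For each element, count later entries that are smaller:
48: 10
44: 9
41: 8
28: 7
23: 6
18: 5
14: 4
9: 3
5: 2
3: 1
2: 0
Sum: 10 + 9 + 8 + 7 + 6 + 5 + 4 + 3 + 2 + 1 + 0 = 55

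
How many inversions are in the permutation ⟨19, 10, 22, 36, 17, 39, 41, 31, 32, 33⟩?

Count, for each position, how many later elements it exceeds:
19 → 10, 17 → 2
10 → none → 0
22 → 17 → 1
36 → 17, 31, 32, 33 → 4
17 → none → 0
39 → 31, 32, 33 → 3
41 → 31, 32, 33 → 3
31 → none → 0
32 → none → 0
33 → none → 0
Sum: 2 + 0 + 1 + 4 + 0 + 3 + 3 + 0 + 0 + 0 = 13

13 inversions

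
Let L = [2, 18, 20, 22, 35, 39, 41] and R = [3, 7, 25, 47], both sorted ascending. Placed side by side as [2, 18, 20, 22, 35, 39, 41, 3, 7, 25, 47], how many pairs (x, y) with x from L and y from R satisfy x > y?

15 cross-inversions

Take each right-half value and tally the left-half values above it:
r = 3: 18, 20, 22, 35, 39, 41 → 6
r = 7: 18, 20, 22, 35, 39, 41 → 6
r = 25: 35, 39, 41 → 3
r = 47: none → 0
Cross-inversions: 6 + 6 + 3 + 0 = 15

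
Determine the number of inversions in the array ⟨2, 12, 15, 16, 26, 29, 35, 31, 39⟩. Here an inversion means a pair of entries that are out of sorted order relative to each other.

1 inversion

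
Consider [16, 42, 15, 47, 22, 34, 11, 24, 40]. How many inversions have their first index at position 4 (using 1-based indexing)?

5 such elements

The element at index 4 is 47.
Elements after it: 22, 34, 11, 24, 40
Those smaller than 47: 22, 34, 11, 24, 40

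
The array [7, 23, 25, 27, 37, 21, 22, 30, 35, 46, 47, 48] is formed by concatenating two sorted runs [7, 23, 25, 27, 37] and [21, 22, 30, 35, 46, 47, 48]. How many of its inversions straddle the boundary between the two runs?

Take each right-half value and tally the left-half values above it:
r = 21: 23, 25, 27, 37 → 4
r = 22: 23, 25, 27, 37 → 4
r = 30: 37 → 1
r = 35: 37 → 1
r = 46: none → 0
r = 47: none → 0
r = 48: none → 0
Cross-inversions: 4 + 4 + 1 + 1 + 0 + 0 + 0 = 10

10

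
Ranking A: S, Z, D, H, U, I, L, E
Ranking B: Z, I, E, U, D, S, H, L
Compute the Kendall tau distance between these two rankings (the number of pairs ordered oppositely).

14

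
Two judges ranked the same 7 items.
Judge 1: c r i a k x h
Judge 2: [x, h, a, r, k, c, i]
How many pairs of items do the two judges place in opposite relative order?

Assign each item its position (1..7) in the first ordering, then rewrite the second ordering as that position sequence:
positions: c→1, r→2, i→3, a→4, k→5, x→6, h→7
second ordering as positions: [6, 7, 4, 2, 5, 1, 3]
Discordant pairs = inversions in this position sequence.
6: 4, 2, 5, 1, 3 → 5
7: 4, 2, 5, 1, 3 → 5
4: 2, 1, 3 → 3
2: 1 → 1
5: 1, 3 → 2
1: 0
3: 0
Total: 5 + 5 + 3 + 1 + 2 + 0 + 0 = 16

16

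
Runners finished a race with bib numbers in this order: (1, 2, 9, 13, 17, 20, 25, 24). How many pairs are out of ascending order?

Count, for each position, how many later elements it exceeds:
1 → none → 0
2 → none → 0
9 → none → 0
13 → none → 0
17 → none → 0
20 → none → 0
25 → 24 → 1
24 → none → 0
Sum: 0 + 0 + 0 + 0 + 0 + 0 + 1 + 0 = 1

1 out-of-order pair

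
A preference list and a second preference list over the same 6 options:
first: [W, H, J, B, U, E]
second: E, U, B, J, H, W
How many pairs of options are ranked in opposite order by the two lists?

Pairs: 15

Assign each item its position (1..6) in the first ordering, then rewrite the second ordering as that position sequence:
positions: W→1, H→2, J→3, B→4, U→5, E→6
second ordering as positions: [6, 5, 4, 3, 2, 1]
Discordant pairs = inversions in this position sequence.
6: 5, 4, 3, 2, 1 → 5
5: 4, 3, 2, 1 → 4
4: 3, 2, 1 → 3
3: 2, 1 → 2
2: 1 → 1
1: 0
Total: 5 + 4 + 3 + 2 + 1 + 0 = 15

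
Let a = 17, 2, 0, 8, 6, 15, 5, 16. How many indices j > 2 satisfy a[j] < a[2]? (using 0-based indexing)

The element at index 2 is 0.
Elements after it: 8, 6, 15, 5, 16
None of them are smaller than 0.

0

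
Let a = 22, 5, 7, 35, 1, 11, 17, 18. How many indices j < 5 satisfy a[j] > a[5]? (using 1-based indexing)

The element at index 5 is 1.
Elements before it: 22, 5, 7, 35
Those larger than 1: 22, 5, 7, 35

4 such elements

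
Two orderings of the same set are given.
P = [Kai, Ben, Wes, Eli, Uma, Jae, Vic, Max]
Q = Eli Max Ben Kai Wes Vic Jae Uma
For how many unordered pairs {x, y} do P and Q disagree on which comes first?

Assign each item its position (1..8) in the first ordering, then rewrite the second ordering as that position sequence:
positions: Kai→1, Ben→2, Wes→3, Eli→4, Uma→5, Jae→6, Vic→7, Max→8
second ordering as positions: [4, 8, 2, 1, 3, 7, 6, 5]
Discordant pairs = inversions in this position sequence.
4: 2, 1, 3 → 3
8: 2, 1, 3, 7, 6, 5 → 6
2: 1 → 1
1: 0
3: 0
7: 6, 5 → 2
6: 5 → 1
5: 0
Total: 3 + 6 + 1 + 0 + 0 + 2 + 1 + 0 = 13

13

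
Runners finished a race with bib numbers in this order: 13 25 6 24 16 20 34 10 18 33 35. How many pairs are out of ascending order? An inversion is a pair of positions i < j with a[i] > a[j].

Sweep left to right; for each value list the smaller values that follow it:
13: 2
25: 6
6: 0
24: 4
16: 1
20: 2
34: 3
10: 0
18: 0
33: 0
35: 0
Sum: 2 + 6 + 0 + 4 + 1 + 2 + 3 + 0 + 0 + 0 + 0 = 18

There are 18 out-of-order pairs.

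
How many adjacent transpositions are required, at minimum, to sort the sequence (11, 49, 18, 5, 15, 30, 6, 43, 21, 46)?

The minimum number of adjacent swaps to sort an array equals its inversion count, since every such swap removes exactly one inversion.
Count inversions — for each element, later elements that are smaller:
11: 5, 6 → 2
49: 18, 5, 15, 30, 6, 43, 21, 46 → 8
18: 5, 15, 6 → 3
5: none → 0
15: 6 → 1
30: 6, 21 → 2
6: none → 0
43: 21 → 1
21: none → 0
46: none → 0
Total inversions: 2 + 8 + 3 + 0 + 1 + 2 + 0 + 1 + 0 + 0 = 17

17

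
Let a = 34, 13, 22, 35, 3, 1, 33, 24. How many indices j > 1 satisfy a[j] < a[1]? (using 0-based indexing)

2

The element at index 1 is 13.
Elements after it: 22, 35, 3, 1, 33, 24
Those smaller than 13: 3, 1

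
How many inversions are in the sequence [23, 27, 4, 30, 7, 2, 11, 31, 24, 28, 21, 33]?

Out-of-order pairs: 24

Element-by-element contributions:
23: 5
27: 6
4: 1
30: 6
7: 1
2: 0
11: 0
31: 3
24: 1
28: 1
21: 0
33: 0
Sum: 5 + 6 + 1 + 6 + 1 + 0 + 0 + 3 + 1 + 1 + 0 + 0 = 24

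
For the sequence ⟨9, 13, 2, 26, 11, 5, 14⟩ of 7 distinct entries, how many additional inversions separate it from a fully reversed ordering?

Maximum inversions for 7 distinct elements is C(7, 2) = 7·6/2 = 21.
Current inversions — for each element, count later smaller elements:
9: 2
13: 3
2: 0
26: 3
11: 1
5: 0
14: 0
Current total: 2 + 3 + 0 + 3 + 1 + 0 + 0 = 9
Shortfall: 21 − 9 = 12

12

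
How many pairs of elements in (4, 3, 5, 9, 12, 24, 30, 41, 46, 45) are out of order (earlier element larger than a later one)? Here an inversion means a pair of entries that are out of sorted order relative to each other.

For each element, count later entries that are smaller:
4: 1
3: 0
5: 0
9: 0
12: 0
24: 0
30: 0
41: 0
46: 1
45: 0
Sum: 1 + 0 + 0 + 0 + 0 + 0 + 0 + 0 + 1 + 0 = 2

2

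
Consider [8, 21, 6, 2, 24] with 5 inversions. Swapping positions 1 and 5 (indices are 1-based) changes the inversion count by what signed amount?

+3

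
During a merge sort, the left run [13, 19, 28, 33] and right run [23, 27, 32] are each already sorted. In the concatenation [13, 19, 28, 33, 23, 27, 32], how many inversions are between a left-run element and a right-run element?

Take each right-half value and tally the left-half values above it:
r = 23: 28, 33 → 2
r = 27: 28, 33 → 2
r = 32: 33 → 1
Cross-inversions: 2 + 2 + 1 = 5

5 cross-inversions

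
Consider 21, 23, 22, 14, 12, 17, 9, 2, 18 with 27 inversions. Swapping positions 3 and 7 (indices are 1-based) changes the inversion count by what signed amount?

-7

Positions 3 and 7 hold 22 and 9; after swapping, the array is [21, 23, 9, 14, 12, 17, 22, 2, 18].
Count, for each position, how many later elements it exceeds:
21 → 9, 14, 12, 17, 2, 18 → 6
23 → 9, 14, 12, 17, 22, 2, 18 → 7
9 → 2 → 1
14 → 12, 2 → 2
12 → 2 → 1
17 → 2 → 1
22 → 2, 18 → 2
2 → none → 0
18 → none → 0
Sum: 6 + 7 + 1 + 2 + 1 + 1 + 2 + 0 + 0 = 20
Change: 20 − 27 = -7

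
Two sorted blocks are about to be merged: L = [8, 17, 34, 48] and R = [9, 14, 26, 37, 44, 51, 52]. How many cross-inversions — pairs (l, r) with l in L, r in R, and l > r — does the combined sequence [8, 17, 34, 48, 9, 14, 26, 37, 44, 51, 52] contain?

There are 10 cross-inversions.

For each element r of the right run, count left-run elements greater than r:
r = 9: 17, 34, 48 → 3
r = 14: 17, 34, 48 → 3
r = 26: 34, 48 → 2
r = 37: 48 → 1
r = 44: 48 → 1
r = 51: none → 0
r = 52: none → 0
Cross-inversions: 3 + 3 + 2 + 1 + 1 + 0 + 0 = 10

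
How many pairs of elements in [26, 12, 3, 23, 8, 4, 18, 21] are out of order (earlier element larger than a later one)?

There are 15 inversions.

Sweep left to right; for each value list the smaller values that follow it:
26 → 12, 3, 23, 8, 4, 18, 21 → 7
12 → 3, 8, 4 → 3
3 → none → 0
23 → 8, 4, 18, 21 → 4
8 → 4 → 1
4 → none → 0
18 → none → 0
21 → none → 0
Sum: 7 + 3 + 0 + 4 + 1 + 0 + 0 + 0 = 15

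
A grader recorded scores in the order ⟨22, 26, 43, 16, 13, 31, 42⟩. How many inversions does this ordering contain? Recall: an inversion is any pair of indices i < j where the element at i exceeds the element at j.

9

Inversion pairs (indices are 1-based):
(1,4): 22 > 16
(1,5): 22 > 13
(2,4): 26 > 16
(2,5): 26 > 13
(3,4): 43 > 16
(3,5): 43 > 13
(3,6): 43 > 31
(3,7): 43 > 42
(4,5): 16 > 13
That's 9 pairs.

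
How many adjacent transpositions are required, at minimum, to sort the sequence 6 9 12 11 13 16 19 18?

Each adjacent swap fixes exactly one inversion, so the minimum swap count equals the number of inversions.
Count inversions — for each element, later elements that are smaller:
6: none → 0
9: none → 0
12: 11 → 1
11: none → 0
13: none → 0
16: none → 0
19: 18 → 1
18: none → 0
Total inversions: 0 + 0 + 1 + 0 + 0 + 0 + 1 + 0 = 2

There are 2 adjacent swaps.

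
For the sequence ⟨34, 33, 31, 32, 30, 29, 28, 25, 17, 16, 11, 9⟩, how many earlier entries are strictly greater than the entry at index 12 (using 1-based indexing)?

11

The element at index 12 is 9.
Elements before it: 34, 33, 31, 32, 30, 29, 28, 25, 17, 16, 11
Those larger than 9: 34, 33, 31, 32, 30, 29, 28, 25, 17, 16, 11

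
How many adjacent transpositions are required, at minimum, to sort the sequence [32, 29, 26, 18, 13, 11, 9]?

There are 21 adjacent swaps.

The minimum number of adjacent swaps to sort an array equals its inversion count, since every such swap removes exactly one inversion.
Count inversions — for each element, later elements that are smaller:
32: 29, 26, 18, 13, 11, 9 → 6
29: 26, 18, 13, 11, 9 → 5
26: 18, 13, 11, 9 → 4
18: 13, 11, 9 → 3
13: 11, 9 → 2
11: 9 → 1
9: none → 0
Total inversions: 6 + 5 + 4 + 3 + 2 + 1 + 0 = 21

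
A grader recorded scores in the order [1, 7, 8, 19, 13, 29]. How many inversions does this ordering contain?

1 inversion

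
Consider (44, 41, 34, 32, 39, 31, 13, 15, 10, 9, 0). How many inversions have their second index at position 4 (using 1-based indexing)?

The element at index 4 is 32.
Elements before it: 44, 41, 34
Those larger than 32: 44, 41, 34

3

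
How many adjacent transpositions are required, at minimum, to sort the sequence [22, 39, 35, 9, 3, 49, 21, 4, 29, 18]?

Each adjacent swap fixes exactly one inversion, so the minimum swap count equals the number of inversions.
Count inversions — for each element, later elements that are smaller:
22: 9, 3, 21, 4, 18 → 5
39: 35, 9, 3, 21, 4, 29, 18 → 7
35: 9, 3, 21, 4, 29, 18 → 6
9: 3, 4 → 2
3: none → 0
49: 21, 4, 29, 18 → 4
21: 4, 18 → 2
4: none → 0
29: 18 → 1
18: none → 0
Total inversions: 5 + 7 + 6 + 2 + 0 + 4 + 2 + 0 + 1 + 0 = 27

27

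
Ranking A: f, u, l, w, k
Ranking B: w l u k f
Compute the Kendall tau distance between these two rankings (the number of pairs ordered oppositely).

There are 7 discordant pairs.

Assign each item its position (1..5) in the first ordering, then rewrite the second ordering as that position sequence:
positions: f→1, u→2, l→3, w→4, k→5
second ordering as positions: [4, 3, 2, 5, 1]
Discordant pairs = inversions in this position sequence.
4: 3, 2, 1 → 3
3: 2, 1 → 2
2: 1 → 1
5: 1 → 1
1: 0
Total: 3 + 2 + 1 + 1 + 0 = 7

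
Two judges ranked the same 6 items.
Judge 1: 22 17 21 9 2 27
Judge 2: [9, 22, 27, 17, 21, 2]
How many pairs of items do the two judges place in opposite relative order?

Assign each item its position (1..6) in the first ordering, then rewrite the second ordering as that position sequence:
positions: 22→1, 17→2, 21→3, 9→4, 2→5, 27→6
second ordering as positions: [4, 1, 6, 2, 3, 5]
Discordant pairs = inversions in this position sequence.
4: 1, 2, 3 → 3
1: 0
6: 2, 3, 5 → 3
2: 0
3: 0
5: 0
Total: 3 + 0 + 3 + 0 + 0 + 0 = 6

6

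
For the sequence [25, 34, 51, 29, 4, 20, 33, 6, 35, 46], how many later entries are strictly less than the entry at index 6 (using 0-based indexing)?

The element at index 6 is 33.
Elements after it: 6, 35, 46
Those smaller than 33: 6

1 such element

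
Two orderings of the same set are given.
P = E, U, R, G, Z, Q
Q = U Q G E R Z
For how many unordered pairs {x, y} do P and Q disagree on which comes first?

7

Assign each item its position (1..6) in the first ordering, then rewrite the second ordering as that position sequence:
positions: E→1, U→2, R→3, G→4, Z→5, Q→6
second ordering as positions: [2, 6, 4, 1, 3, 5]
Discordant pairs = inversions in this position sequence.
2: 1 → 1
6: 4, 1, 3, 5 → 4
4: 1, 3 → 2
1: 0
3: 0
5: 0
Total: 1 + 4 + 2 + 0 + 0 + 0 = 7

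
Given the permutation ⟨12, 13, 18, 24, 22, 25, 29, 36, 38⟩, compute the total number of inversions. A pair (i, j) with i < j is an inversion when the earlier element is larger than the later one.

For each element, count later entries that are smaller:
12 → none → 0
13 → none → 0
18 → none → 0
24 → 22 → 1
22 → none → 0
25 → none → 0
29 → none → 0
36 → none → 0
38 → none → 0
Sum: 0 + 0 + 0 + 1 + 0 + 0 + 0 + 0 + 0 = 1

1 inversion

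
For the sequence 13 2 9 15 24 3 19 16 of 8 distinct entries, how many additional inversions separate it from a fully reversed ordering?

Maximum inversions for 8 distinct elements is C(8, 2) = 8·7/2 = 28.
Current inversions — for each element, count later smaller elements:
13: 3
2: 0
9: 1
15: 1
24: 3
3: 0
19: 1
16: 0
Current total: 3 + 0 + 1 + 1 + 3 + 0 + 1 + 0 = 9
Shortfall: 28 − 9 = 19

19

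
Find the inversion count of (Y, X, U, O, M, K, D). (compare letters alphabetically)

Sweep left to right; for each value list the smaller values that follow it:
Y: 6
X: 5
U: 4
O: 3
M: 2
K: 1
D: 0
Sum: 6 + 5 + 4 + 3 + 2 + 1 + 0 = 21

21 inversions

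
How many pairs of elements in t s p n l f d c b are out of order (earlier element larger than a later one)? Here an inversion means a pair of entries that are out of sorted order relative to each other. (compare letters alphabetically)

Element-by-element contributions:
t → s, p, n, l, f, d, c, b → 8
s → p, n, l, f, d, c, b → 7
p → n, l, f, d, c, b → 6
n → l, f, d, c, b → 5
l → f, d, c, b → 4
f → d, c, b → 3
d → c, b → 2
c → b → 1
b → none → 0
Sum: 8 + 7 + 6 + 5 + 4 + 3 + 2 + 1 + 0 = 36

There are 36 out-of-order pairs.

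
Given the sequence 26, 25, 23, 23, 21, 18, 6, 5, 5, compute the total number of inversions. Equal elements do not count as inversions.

34

Count, for each position, how many later elements it exceeds:
26: 8
25: 7
23: 5
23: 5
21: 4
18: 3
6: 2
5: 0
5: 0
Sum: 8 + 7 + 5 + 5 + 4 + 3 + 2 + 0 + 0 = 34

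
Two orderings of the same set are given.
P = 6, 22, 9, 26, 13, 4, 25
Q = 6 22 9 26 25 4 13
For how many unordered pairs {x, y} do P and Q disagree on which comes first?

Assign each item its position (1..7) in the first ordering, then rewrite the second ordering as that position sequence:
positions: 6→1, 22→2, 9→3, 26→4, 13→5, 4→6, 25→7
second ordering as positions: [1, 2, 3, 4, 7, 6, 5]
Discordant pairs = inversions in this position sequence.
1: 0
2: 0
3: 0
4: 0
7: 6, 5 → 2
6: 5 → 1
5: 0
Total: 0 + 0 + 0 + 0 + 2 + 1 + 0 = 3

3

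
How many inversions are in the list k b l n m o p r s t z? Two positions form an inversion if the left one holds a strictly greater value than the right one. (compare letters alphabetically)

2

For each element, count later entries that are smaller:
k → b → 1
b → none → 0
l → none → 0
n → m → 1
m → none → 0
o → none → 0
p → none → 0
r → none → 0
s → none → 0
t → none → 0
z → none → 0
Sum: 1 + 0 + 0 + 1 + 0 + 0 + 0 + 0 + 0 + 0 + 0 = 2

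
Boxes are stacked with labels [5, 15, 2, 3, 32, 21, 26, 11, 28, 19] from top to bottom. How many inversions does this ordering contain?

15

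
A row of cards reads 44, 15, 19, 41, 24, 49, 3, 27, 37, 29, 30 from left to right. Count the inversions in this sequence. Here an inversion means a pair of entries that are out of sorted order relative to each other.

25

For each element, count later entries that are smaller:
44 → 15, 19, 41, 24, 3, 27, 37, 29, 30 → 9
15 → 3 → 1
19 → 3 → 1
41 → 24, 3, 27, 37, 29, 30 → 6
24 → 3 → 1
49 → 3, 27, 37, 29, 30 → 5
3 → none → 0
27 → none → 0
37 → 29, 30 → 2
29 → none → 0
30 → none → 0
Sum: 9 + 1 + 1 + 6 + 1 + 5 + 0 + 0 + 2 + 0 + 0 = 25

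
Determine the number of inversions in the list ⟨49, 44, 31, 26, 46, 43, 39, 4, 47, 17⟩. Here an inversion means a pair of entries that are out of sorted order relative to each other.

30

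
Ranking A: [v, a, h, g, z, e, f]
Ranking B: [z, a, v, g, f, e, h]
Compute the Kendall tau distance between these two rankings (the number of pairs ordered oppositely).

Assign each item its position (1..7) in the first ordering, then rewrite the second ordering as that position sequence:
positions: v→1, a→2, h→3, g→4, z→5, e→6, f→7
second ordering as positions: [5, 2, 1, 4, 7, 6, 3]
Discordant pairs = inversions in this position sequence.
5: 2, 1, 4, 3 → 4
2: 1 → 1
1: 0
4: 3 → 1
7: 6, 3 → 2
6: 3 → 1
3: 0
Total: 4 + 1 + 0 + 1 + 2 + 1 + 0 = 9

9 discordant pairs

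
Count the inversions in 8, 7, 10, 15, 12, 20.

Listing every pair i<j with a[i]>a[j] (using 0-based positions):
(0,1): 8 > 7
(3,4): 15 > 12
That's 2 pairs.

2 inversions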